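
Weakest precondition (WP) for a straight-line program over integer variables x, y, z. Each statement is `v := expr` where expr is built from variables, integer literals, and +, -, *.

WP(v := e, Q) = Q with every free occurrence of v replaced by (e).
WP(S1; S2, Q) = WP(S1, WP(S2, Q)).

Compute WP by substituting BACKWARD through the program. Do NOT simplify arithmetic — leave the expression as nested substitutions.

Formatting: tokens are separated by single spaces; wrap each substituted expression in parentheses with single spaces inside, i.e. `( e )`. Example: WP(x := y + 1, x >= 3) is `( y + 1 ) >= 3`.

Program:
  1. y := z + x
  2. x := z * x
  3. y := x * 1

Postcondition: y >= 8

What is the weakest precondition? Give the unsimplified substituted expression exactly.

post: y >= 8
stmt 3: y := x * 1  -- replace 1 occurrence(s) of y with (x * 1)
  => ( x * 1 ) >= 8
stmt 2: x := z * x  -- replace 1 occurrence(s) of x with (z * x)
  => ( ( z * x ) * 1 ) >= 8
stmt 1: y := z + x  -- replace 0 occurrence(s) of y with (z + x)
  => ( ( z * x ) * 1 ) >= 8

Answer: ( ( z * x ) * 1 ) >= 8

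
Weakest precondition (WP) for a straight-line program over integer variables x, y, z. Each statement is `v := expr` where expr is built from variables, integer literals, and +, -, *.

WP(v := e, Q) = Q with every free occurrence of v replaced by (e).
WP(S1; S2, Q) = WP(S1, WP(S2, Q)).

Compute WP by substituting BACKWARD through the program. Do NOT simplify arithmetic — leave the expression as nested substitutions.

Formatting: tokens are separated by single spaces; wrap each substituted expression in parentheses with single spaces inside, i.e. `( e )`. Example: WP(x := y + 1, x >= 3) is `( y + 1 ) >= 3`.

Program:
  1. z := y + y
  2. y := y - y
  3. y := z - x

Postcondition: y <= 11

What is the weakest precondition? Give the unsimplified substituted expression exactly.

Answer: ( ( y + y ) - x ) <= 11

Derivation:
post: y <= 11
stmt 3: y := z - x  -- replace 1 occurrence(s) of y with (z - x)
  => ( z - x ) <= 11
stmt 2: y := y - y  -- replace 0 occurrence(s) of y with (y - y)
  => ( z - x ) <= 11
stmt 1: z := y + y  -- replace 1 occurrence(s) of z with (y + y)
  => ( ( y + y ) - x ) <= 11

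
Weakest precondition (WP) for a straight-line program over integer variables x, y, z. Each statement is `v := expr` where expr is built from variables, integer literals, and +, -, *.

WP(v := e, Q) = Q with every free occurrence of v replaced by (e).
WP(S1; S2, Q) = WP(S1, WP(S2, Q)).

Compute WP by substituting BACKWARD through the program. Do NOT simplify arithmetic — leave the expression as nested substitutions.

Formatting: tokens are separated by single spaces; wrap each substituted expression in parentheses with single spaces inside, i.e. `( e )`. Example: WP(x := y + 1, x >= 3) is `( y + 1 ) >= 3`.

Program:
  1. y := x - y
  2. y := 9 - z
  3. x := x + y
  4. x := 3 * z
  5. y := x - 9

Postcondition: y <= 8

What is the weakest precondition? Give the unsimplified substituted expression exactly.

post: y <= 8
stmt 5: y := x - 9  -- replace 1 occurrence(s) of y with (x - 9)
  => ( x - 9 ) <= 8
stmt 4: x := 3 * z  -- replace 1 occurrence(s) of x with (3 * z)
  => ( ( 3 * z ) - 9 ) <= 8
stmt 3: x := x + y  -- replace 0 occurrence(s) of x with (x + y)
  => ( ( 3 * z ) - 9 ) <= 8
stmt 2: y := 9 - z  -- replace 0 occurrence(s) of y with (9 - z)
  => ( ( 3 * z ) - 9 ) <= 8
stmt 1: y := x - y  -- replace 0 occurrence(s) of y with (x - y)
  => ( ( 3 * z ) - 9 ) <= 8

Answer: ( ( 3 * z ) - 9 ) <= 8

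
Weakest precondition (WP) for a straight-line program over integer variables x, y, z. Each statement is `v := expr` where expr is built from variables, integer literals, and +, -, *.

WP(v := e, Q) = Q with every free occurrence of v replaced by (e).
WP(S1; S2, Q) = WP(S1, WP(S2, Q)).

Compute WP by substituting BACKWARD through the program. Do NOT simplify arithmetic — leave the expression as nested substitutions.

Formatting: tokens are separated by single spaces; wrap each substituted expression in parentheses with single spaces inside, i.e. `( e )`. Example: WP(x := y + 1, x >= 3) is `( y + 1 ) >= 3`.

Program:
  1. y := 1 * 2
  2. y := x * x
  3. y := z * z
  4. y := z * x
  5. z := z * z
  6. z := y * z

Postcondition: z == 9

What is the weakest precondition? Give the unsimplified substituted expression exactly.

Answer: ( ( z * x ) * ( z * z ) ) == 9

Derivation:
post: z == 9
stmt 6: z := y * z  -- replace 1 occurrence(s) of z with (y * z)
  => ( y * z ) == 9
stmt 5: z := z * z  -- replace 1 occurrence(s) of z with (z * z)
  => ( y * ( z * z ) ) == 9
stmt 4: y := z * x  -- replace 1 occurrence(s) of y with (z * x)
  => ( ( z * x ) * ( z * z ) ) == 9
stmt 3: y := z * z  -- replace 0 occurrence(s) of y with (z * z)
  => ( ( z * x ) * ( z * z ) ) == 9
stmt 2: y := x * x  -- replace 0 occurrence(s) of y with (x * x)
  => ( ( z * x ) * ( z * z ) ) == 9
stmt 1: y := 1 * 2  -- replace 0 occurrence(s) of y with (1 * 2)
  => ( ( z * x ) * ( z * z ) ) == 9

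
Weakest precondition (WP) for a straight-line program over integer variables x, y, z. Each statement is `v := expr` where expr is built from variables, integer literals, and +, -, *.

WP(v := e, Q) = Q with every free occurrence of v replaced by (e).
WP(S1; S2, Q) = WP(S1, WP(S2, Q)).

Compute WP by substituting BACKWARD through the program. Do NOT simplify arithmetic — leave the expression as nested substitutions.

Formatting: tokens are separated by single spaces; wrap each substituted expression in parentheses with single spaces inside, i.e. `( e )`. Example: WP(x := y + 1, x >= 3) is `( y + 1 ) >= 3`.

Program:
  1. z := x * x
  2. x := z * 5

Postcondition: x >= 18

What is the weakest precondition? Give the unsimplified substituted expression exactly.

Answer: ( ( x * x ) * 5 ) >= 18

Derivation:
post: x >= 18
stmt 2: x := z * 5  -- replace 1 occurrence(s) of x with (z * 5)
  => ( z * 5 ) >= 18
stmt 1: z := x * x  -- replace 1 occurrence(s) of z with (x * x)
  => ( ( x * x ) * 5 ) >= 18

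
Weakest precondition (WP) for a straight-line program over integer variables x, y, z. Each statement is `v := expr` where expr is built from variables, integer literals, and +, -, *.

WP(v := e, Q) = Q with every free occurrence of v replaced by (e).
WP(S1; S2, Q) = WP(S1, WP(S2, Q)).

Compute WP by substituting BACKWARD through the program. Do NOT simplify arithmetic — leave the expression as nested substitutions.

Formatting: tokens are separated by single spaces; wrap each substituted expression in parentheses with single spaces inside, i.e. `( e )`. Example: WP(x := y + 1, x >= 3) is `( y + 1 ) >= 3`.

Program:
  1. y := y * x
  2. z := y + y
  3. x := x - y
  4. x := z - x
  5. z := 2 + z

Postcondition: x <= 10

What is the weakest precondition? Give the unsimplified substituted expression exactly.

Answer: ( ( ( y * x ) + ( y * x ) ) - ( x - ( y * x ) ) ) <= 10

Derivation:
post: x <= 10
stmt 5: z := 2 + z  -- replace 0 occurrence(s) of z with (2 + z)
  => x <= 10
stmt 4: x := z - x  -- replace 1 occurrence(s) of x with (z - x)
  => ( z - x ) <= 10
stmt 3: x := x - y  -- replace 1 occurrence(s) of x with (x - y)
  => ( z - ( x - y ) ) <= 10
stmt 2: z := y + y  -- replace 1 occurrence(s) of z with (y + y)
  => ( ( y + y ) - ( x - y ) ) <= 10
stmt 1: y := y * x  -- replace 3 occurrence(s) of y with (y * x)
  => ( ( ( y * x ) + ( y * x ) ) - ( x - ( y * x ) ) ) <= 10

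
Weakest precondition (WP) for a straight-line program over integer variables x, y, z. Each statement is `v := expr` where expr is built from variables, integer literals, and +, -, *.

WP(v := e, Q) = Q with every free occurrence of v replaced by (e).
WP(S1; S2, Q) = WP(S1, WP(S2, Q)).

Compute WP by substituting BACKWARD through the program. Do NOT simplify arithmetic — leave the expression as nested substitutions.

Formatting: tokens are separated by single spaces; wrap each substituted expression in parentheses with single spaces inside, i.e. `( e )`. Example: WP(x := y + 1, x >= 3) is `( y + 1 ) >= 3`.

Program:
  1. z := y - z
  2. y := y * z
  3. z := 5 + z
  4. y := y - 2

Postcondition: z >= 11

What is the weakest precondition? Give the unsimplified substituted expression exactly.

Answer: ( 5 + ( y - z ) ) >= 11

Derivation:
post: z >= 11
stmt 4: y := y - 2  -- replace 0 occurrence(s) of y with (y - 2)
  => z >= 11
stmt 3: z := 5 + z  -- replace 1 occurrence(s) of z with (5 + z)
  => ( 5 + z ) >= 11
stmt 2: y := y * z  -- replace 0 occurrence(s) of y with (y * z)
  => ( 5 + z ) >= 11
stmt 1: z := y - z  -- replace 1 occurrence(s) of z with (y - z)
  => ( 5 + ( y - z ) ) >= 11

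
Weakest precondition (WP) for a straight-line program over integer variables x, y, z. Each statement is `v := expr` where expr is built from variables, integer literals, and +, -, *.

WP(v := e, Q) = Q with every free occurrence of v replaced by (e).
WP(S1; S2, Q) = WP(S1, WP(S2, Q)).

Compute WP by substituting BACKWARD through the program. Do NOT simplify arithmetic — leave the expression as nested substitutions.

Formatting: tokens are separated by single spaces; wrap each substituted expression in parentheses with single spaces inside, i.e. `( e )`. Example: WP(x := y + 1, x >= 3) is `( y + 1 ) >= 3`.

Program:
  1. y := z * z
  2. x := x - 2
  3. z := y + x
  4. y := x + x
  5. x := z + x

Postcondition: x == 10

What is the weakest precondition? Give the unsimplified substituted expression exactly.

post: x == 10
stmt 5: x := z + x  -- replace 1 occurrence(s) of x with (z + x)
  => ( z + x ) == 10
stmt 4: y := x + x  -- replace 0 occurrence(s) of y with (x + x)
  => ( z + x ) == 10
stmt 3: z := y + x  -- replace 1 occurrence(s) of z with (y + x)
  => ( ( y + x ) + x ) == 10
stmt 2: x := x - 2  -- replace 2 occurrence(s) of x with (x - 2)
  => ( ( y + ( x - 2 ) ) + ( x - 2 ) ) == 10
stmt 1: y := z * z  -- replace 1 occurrence(s) of y with (z * z)
  => ( ( ( z * z ) + ( x - 2 ) ) + ( x - 2 ) ) == 10

Answer: ( ( ( z * z ) + ( x - 2 ) ) + ( x - 2 ) ) == 10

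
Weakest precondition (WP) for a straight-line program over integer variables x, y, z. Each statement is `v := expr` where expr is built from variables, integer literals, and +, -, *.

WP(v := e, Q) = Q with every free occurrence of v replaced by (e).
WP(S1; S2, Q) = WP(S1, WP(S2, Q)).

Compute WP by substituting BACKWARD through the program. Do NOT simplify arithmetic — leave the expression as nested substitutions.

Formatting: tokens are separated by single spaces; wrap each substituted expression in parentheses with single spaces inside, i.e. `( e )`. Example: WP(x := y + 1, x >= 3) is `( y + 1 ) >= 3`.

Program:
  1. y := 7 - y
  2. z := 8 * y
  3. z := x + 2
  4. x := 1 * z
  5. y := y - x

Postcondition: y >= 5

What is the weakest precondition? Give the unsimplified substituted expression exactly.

post: y >= 5
stmt 5: y := y - x  -- replace 1 occurrence(s) of y with (y - x)
  => ( y - x ) >= 5
stmt 4: x := 1 * z  -- replace 1 occurrence(s) of x with (1 * z)
  => ( y - ( 1 * z ) ) >= 5
stmt 3: z := x + 2  -- replace 1 occurrence(s) of z with (x + 2)
  => ( y - ( 1 * ( x + 2 ) ) ) >= 5
stmt 2: z := 8 * y  -- replace 0 occurrence(s) of z with (8 * y)
  => ( y - ( 1 * ( x + 2 ) ) ) >= 5
stmt 1: y := 7 - y  -- replace 1 occurrence(s) of y with (7 - y)
  => ( ( 7 - y ) - ( 1 * ( x + 2 ) ) ) >= 5

Answer: ( ( 7 - y ) - ( 1 * ( x + 2 ) ) ) >= 5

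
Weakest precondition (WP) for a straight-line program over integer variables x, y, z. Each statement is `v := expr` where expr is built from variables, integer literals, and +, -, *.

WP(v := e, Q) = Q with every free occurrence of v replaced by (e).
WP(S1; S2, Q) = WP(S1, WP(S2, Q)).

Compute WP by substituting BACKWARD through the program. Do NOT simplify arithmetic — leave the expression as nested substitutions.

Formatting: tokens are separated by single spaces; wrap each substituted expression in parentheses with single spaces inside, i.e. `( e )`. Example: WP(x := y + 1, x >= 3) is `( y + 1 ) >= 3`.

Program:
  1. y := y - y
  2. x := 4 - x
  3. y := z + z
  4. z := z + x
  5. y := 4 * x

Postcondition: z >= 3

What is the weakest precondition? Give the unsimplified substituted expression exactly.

Answer: ( z + ( 4 - x ) ) >= 3

Derivation:
post: z >= 3
stmt 5: y := 4 * x  -- replace 0 occurrence(s) of y with (4 * x)
  => z >= 3
stmt 4: z := z + x  -- replace 1 occurrence(s) of z with (z + x)
  => ( z + x ) >= 3
stmt 3: y := z + z  -- replace 0 occurrence(s) of y with (z + z)
  => ( z + x ) >= 3
stmt 2: x := 4 - x  -- replace 1 occurrence(s) of x with (4 - x)
  => ( z + ( 4 - x ) ) >= 3
stmt 1: y := y - y  -- replace 0 occurrence(s) of y with (y - y)
  => ( z + ( 4 - x ) ) >= 3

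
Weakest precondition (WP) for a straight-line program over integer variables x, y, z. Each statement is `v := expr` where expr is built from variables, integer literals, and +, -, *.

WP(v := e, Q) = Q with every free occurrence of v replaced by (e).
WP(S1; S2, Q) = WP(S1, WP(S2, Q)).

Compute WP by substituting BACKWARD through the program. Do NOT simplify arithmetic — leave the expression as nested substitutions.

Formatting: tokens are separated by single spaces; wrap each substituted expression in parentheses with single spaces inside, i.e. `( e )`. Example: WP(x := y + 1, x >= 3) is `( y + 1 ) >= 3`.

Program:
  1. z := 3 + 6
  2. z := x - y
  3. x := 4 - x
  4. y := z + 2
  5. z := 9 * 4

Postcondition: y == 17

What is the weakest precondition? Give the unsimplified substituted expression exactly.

post: y == 17
stmt 5: z := 9 * 4  -- replace 0 occurrence(s) of z with (9 * 4)
  => y == 17
stmt 4: y := z + 2  -- replace 1 occurrence(s) of y with (z + 2)
  => ( z + 2 ) == 17
stmt 3: x := 4 - x  -- replace 0 occurrence(s) of x with (4 - x)
  => ( z + 2 ) == 17
stmt 2: z := x - y  -- replace 1 occurrence(s) of z with (x - y)
  => ( ( x - y ) + 2 ) == 17
stmt 1: z := 3 + 6  -- replace 0 occurrence(s) of z with (3 + 6)
  => ( ( x - y ) + 2 ) == 17

Answer: ( ( x - y ) + 2 ) == 17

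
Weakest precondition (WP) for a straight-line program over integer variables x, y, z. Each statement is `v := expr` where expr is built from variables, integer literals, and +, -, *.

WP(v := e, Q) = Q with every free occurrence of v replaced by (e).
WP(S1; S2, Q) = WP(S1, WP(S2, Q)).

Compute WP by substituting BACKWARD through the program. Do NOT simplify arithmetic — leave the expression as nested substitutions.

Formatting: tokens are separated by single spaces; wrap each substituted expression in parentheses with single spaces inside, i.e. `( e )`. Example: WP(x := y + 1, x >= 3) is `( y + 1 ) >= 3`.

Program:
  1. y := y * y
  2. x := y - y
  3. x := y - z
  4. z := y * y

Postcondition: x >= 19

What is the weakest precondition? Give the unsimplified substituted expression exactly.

post: x >= 19
stmt 4: z := y * y  -- replace 0 occurrence(s) of z with (y * y)
  => x >= 19
stmt 3: x := y - z  -- replace 1 occurrence(s) of x with (y - z)
  => ( y - z ) >= 19
stmt 2: x := y - y  -- replace 0 occurrence(s) of x with (y - y)
  => ( y - z ) >= 19
stmt 1: y := y * y  -- replace 1 occurrence(s) of y with (y * y)
  => ( ( y * y ) - z ) >= 19

Answer: ( ( y * y ) - z ) >= 19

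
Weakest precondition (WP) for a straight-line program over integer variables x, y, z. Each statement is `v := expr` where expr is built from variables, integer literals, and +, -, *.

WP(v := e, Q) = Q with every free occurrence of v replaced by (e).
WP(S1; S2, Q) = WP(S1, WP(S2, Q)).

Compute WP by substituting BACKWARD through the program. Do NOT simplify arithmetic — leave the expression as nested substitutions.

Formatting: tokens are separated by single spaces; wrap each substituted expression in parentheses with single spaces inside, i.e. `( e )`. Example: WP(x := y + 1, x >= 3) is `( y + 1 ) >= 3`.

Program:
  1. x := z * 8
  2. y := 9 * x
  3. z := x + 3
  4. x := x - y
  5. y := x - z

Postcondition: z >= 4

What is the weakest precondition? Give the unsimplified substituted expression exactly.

post: z >= 4
stmt 5: y := x - z  -- replace 0 occurrence(s) of y with (x - z)
  => z >= 4
stmt 4: x := x - y  -- replace 0 occurrence(s) of x with (x - y)
  => z >= 4
stmt 3: z := x + 3  -- replace 1 occurrence(s) of z with (x + 3)
  => ( x + 3 ) >= 4
stmt 2: y := 9 * x  -- replace 0 occurrence(s) of y with (9 * x)
  => ( x + 3 ) >= 4
stmt 1: x := z * 8  -- replace 1 occurrence(s) of x with (z * 8)
  => ( ( z * 8 ) + 3 ) >= 4

Answer: ( ( z * 8 ) + 3 ) >= 4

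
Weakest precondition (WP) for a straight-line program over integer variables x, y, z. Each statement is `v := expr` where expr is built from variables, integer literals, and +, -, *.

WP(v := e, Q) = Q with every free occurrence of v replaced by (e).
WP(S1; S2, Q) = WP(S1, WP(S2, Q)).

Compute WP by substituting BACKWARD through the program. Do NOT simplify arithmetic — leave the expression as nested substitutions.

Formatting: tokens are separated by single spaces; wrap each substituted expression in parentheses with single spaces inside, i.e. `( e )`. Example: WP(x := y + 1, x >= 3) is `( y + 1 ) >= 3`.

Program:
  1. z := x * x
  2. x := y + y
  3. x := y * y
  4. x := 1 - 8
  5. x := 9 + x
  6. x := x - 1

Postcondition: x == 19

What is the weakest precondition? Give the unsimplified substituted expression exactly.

post: x == 19
stmt 6: x := x - 1  -- replace 1 occurrence(s) of x with (x - 1)
  => ( x - 1 ) == 19
stmt 5: x := 9 + x  -- replace 1 occurrence(s) of x with (9 + x)
  => ( ( 9 + x ) - 1 ) == 19
stmt 4: x := 1 - 8  -- replace 1 occurrence(s) of x with (1 - 8)
  => ( ( 9 + ( 1 - 8 ) ) - 1 ) == 19
stmt 3: x := y * y  -- replace 0 occurrence(s) of x with (y * y)
  => ( ( 9 + ( 1 - 8 ) ) - 1 ) == 19
stmt 2: x := y + y  -- replace 0 occurrence(s) of x with (y + y)
  => ( ( 9 + ( 1 - 8 ) ) - 1 ) == 19
stmt 1: z := x * x  -- replace 0 occurrence(s) of z with (x * x)
  => ( ( 9 + ( 1 - 8 ) ) - 1 ) == 19

Answer: ( ( 9 + ( 1 - 8 ) ) - 1 ) == 19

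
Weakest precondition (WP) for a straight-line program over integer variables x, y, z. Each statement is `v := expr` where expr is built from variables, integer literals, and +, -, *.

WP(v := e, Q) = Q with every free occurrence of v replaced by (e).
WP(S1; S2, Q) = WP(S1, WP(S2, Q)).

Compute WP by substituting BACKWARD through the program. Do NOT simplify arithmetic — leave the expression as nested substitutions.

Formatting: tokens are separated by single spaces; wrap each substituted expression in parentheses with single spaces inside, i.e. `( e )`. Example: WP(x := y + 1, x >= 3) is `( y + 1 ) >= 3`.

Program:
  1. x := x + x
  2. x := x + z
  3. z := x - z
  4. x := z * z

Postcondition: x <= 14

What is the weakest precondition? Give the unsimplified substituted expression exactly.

Answer: ( ( ( ( x + x ) + z ) - z ) * ( ( ( x + x ) + z ) - z ) ) <= 14

Derivation:
post: x <= 14
stmt 4: x := z * z  -- replace 1 occurrence(s) of x with (z * z)
  => ( z * z ) <= 14
stmt 3: z := x - z  -- replace 2 occurrence(s) of z with (x - z)
  => ( ( x - z ) * ( x - z ) ) <= 14
stmt 2: x := x + z  -- replace 2 occurrence(s) of x with (x + z)
  => ( ( ( x + z ) - z ) * ( ( x + z ) - z ) ) <= 14
stmt 1: x := x + x  -- replace 2 occurrence(s) of x with (x + x)
  => ( ( ( ( x + x ) + z ) - z ) * ( ( ( x + x ) + z ) - z ) ) <= 14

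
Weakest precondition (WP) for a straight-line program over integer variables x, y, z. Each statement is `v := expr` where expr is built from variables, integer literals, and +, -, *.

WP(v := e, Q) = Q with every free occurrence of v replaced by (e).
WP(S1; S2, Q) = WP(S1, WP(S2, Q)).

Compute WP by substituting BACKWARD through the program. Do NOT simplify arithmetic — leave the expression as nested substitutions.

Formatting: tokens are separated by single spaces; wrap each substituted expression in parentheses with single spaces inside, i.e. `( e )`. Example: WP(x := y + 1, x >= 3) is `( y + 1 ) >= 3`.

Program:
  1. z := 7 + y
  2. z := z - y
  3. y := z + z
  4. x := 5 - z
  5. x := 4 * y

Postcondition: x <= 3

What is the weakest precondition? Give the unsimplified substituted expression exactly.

Answer: ( 4 * ( ( ( 7 + y ) - y ) + ( ( 7 + y ) - y ) ) ) <= 3

Derivation:
post: x <= 3
stmt 5: x := 4 * y  -- replace 1 occurrence(s) of x with (4 * y)
  => ( 4 * y ) <= 3
stmt 4: x := 5 - z  -- replace 0 occurrence(s) of x with (5 - z)
  => ( 4 * y ) <= 3
stmt 3: y := z + z  -- replace 1 occurrence(s) of y with (z + z)
  => ( 4 * ( z + z ) ) <= 3
stmt 2: z := z - y  -- replace 2 occurrence(s) of z with (z - y)
  => ( 4 * ( ( z - y ) + ( z - y ) ) ) <= 3
stmt 1: z := 7 + y  -- replace 2 occurrence(s) of z with (7 + y)
  => ( 4 * ( ( ( 7 + y ) - y ) + ( ( 7 + y ) - y ) ) ) <= 3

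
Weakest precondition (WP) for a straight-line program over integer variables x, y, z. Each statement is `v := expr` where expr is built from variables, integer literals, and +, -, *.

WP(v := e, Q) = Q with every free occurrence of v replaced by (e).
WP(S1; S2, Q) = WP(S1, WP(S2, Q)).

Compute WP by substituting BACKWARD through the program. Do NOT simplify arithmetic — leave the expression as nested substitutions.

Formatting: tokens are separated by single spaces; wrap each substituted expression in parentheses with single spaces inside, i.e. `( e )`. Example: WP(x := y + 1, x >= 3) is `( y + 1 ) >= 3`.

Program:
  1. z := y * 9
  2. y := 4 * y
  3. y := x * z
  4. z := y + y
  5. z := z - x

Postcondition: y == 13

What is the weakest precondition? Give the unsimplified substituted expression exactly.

post: y == 13
stmt 5: z := z - x  -- replace 0 occurrence(s) of z with (z - x)
  => y == 13
stmt 4: z := y + y  -- replace 0 occurrence(s) of z with (y + y)
  => y == 13
stmt 3: y := x * z  -- replace 1 occurrence(s) of y with (x * z)
  => ( x * z ) == 13
stmt 2: y := 4 * y  -- replace 0 occurrence(s) of y with (4 * y)
  => ( x * z ) == 13
stmt 1: z := y * 9  -- replace 1 occurrence(s) of z with (y * 9)
  => ( x * ( y * 9 ) ) == 13

Answer: ( x * ( y * 9 ) ) == 13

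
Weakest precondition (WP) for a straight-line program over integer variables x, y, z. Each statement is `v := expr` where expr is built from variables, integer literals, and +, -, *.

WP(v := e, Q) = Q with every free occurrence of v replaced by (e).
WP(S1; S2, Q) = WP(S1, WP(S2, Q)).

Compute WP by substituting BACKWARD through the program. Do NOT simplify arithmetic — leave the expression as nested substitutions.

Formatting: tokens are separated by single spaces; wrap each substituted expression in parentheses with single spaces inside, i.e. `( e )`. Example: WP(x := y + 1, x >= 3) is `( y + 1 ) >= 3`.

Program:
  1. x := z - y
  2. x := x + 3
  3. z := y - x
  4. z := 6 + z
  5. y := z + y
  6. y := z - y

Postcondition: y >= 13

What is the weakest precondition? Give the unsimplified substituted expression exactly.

Answer: ( ( 6 + ( y - ( ( z - y ) + 3 ) ) ) - ( ( 6 + ( y - ( ( z - y ) + 3 ) ) ) + y ) ) >= 13

Derivation:
post: y >= 13
stmt 6: y := z - y  -- replace 1 occurrence(s) of y with (z - y)
  => ( z - y ) >= 13
stmt 5: y := z + y  -- replace 1 occurrence(s) of y with (z + y)
  => ( z - ( z + y ) ) >= 13
stmt 4: z := 6 + z  -- replace 2 occurrence(s) of z with (6 + z)
  => ( ( 6 + z ) - ( ( 6 + z ) + y ) ) >= 13
stmt 3: z := y - x  -- replace 2 occurrence(s) of z with (y - x)
  => ( ( 6 + ( y - x ) ) - ( ( 6 + ( y - x ) ) + y ) ) >= 13
stmt 2: x := x + 3  -- replace 2 occurrence(s) of x with (x + 3)
  => ( ( 6 + ( y - ( x + 3 ) ) ) - ( ( 6 + ( y - ( x + 3 ) ) ) + y ) ) >= 13
stmt 1: x := z - y  -- replace 2 occurrence(s) of x with (z - y)
  => ( ( 6 + ( y - ( ( z - y ) + 3 ) ) ) - ( ( 6 + ( y - ( ( z - y ) + 3 ) ) ) + y ) ) >= 13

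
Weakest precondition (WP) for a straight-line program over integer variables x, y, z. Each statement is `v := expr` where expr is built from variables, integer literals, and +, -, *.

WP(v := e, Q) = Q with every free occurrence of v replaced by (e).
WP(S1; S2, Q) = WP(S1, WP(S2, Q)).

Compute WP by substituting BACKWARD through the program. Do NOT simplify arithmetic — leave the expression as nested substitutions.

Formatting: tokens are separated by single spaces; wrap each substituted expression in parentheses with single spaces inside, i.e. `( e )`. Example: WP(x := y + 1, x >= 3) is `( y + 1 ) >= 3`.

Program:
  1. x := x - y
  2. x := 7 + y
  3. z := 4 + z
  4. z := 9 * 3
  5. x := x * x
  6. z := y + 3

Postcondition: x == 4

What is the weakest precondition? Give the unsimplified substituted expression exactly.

Answer: ( ( 7 + y ) * ( 7 + y ) ) == 4

Derivation:
post: x == 4
stmt 6: z := y + 3  -- replace 0 occurrence(s) of z with (y + 3)
  => x == 4
stmt 5: x := x * x  -- replace 1 occurrence(s) of x with (x * x)
  => ( x * x ) == 4
stmt 4: z := 9 * 3  -- replace 0 occurrence(s) of z with (9 * 3)
  => ( x * x ) == 4
stmt 3: z := 4 + z  -- replace 0 occurrence(s) of z with (4 + z)
  => ( x * x ) == 4
stmt 2: x := 7 + y  -- replace 2 occurrence(s) of x with (7 + y)
  => ( ( 7 + y ) * ( 7 + y ) ) == 4
stmt 1: x := x - y  -- replace 0 occurrence(s) of x with (x - y)
  => ( ( 7 + y ) * ( 7 + y ) ) == 4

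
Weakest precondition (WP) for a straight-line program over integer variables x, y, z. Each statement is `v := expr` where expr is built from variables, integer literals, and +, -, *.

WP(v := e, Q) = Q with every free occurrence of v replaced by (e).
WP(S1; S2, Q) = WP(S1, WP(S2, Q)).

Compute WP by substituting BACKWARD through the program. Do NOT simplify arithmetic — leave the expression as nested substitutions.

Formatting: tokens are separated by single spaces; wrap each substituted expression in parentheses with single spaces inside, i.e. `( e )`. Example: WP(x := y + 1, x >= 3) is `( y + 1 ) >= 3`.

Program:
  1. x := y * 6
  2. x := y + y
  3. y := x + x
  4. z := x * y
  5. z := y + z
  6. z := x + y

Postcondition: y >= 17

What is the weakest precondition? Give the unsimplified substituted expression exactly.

Answer: ( ( y + y ) + ( y + y ) ) >= 17

Derivation:
post: y >= 17
stmt 6: z := x + y  -- replace 0 occurrence(s) of z with (x + y)
  => y >= 17
stmt 5: z := y + z  -- replace 0 occurrence(s) of z with (y + z)
  => y >= 17
stmt 4: z := x * y  -- replace 0 occurrence(s) of z with (x * y)
  => y >= 17
stmt 3: y := x + x  -- replace 1 occurrence(s) of y with (x + x)
  => ( x + x ) >= 17
stmt 2: x := y + y  -- replace 2 occurrence(s) of x with (y + y)
  => ( ( y + y ) + ( y + y ) ) >= 17
stmt 1: x := y * 6  -- replace 0 occurrence(s) of x with (y * 6)
  => ( ( y + y ) + ( y + y ) ) >= 17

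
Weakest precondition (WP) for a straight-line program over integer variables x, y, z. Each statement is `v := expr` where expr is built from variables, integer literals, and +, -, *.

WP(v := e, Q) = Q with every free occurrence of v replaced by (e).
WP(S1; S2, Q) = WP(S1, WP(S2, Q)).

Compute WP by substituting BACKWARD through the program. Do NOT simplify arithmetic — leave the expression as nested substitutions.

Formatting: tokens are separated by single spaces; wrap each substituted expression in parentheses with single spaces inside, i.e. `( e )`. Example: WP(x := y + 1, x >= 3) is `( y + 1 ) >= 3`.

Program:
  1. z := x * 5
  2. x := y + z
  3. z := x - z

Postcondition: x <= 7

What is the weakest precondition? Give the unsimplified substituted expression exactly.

Answer: ( y + ( x * 5 ) ) <= 7

Derivation:
post: x <= 7
stmt 3: z := x - z  -- replace 0 occurrence(s) of z with (x - z)
  => x <= 7
stmt 2: x := y + z  -- replace 1 occurrence(s) of x with (y + z)
  => ( y + z ) <= 7
stmt 1: z := x * 5  -- replace 1 occurrence(s) of z with (x * 5)
  => ( y + ( x * 5 ) ) <= 7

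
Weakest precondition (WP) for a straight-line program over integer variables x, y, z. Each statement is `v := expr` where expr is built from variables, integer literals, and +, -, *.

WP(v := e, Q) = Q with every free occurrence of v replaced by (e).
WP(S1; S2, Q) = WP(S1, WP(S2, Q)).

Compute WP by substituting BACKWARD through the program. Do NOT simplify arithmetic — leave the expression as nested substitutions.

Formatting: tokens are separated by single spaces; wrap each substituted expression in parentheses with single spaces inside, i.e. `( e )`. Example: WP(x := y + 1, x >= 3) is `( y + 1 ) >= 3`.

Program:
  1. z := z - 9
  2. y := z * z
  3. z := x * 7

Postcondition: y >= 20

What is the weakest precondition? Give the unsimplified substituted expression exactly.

post: y >= 20
stmt 3: z := x * 7  -- replace 0 occurrence(s) of z with (x * 7)
  => y >= 20
stmt 2: y := z * z  -- replace 1 occurrence(s) of y with (z * z)
  => ( z * z ) >= 20
stmt 1: z := z - 9  -- replace 2 occurrence(s) of z with (z - 9)
  => ( ( z - 9 ) * ( z - 9 ) ) >= 20

Answer: ( ( z - 9 ) * ( z - 9 ) ) >= 20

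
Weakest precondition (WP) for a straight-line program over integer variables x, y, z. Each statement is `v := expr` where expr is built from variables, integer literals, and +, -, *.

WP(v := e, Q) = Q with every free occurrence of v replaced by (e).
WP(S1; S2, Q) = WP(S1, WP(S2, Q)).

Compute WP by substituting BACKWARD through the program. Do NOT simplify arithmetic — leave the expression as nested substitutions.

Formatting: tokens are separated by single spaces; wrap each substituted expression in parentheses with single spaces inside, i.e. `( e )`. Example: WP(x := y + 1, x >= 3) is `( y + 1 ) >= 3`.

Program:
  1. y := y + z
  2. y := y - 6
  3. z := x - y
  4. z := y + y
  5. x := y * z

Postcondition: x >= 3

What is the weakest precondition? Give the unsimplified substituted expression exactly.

post: x >= 3
stmt 5: x := y * z  -- replace 1 occurrence(s) of x with (y * z)
  => ( y * z ) >= 3
stmt 4: z := y + y  -- replace 1 occurrence(s) of z with (y + y)
  => ( y * ( y + y ) ) >= 3
stmt 3: z := x - y  -- replace 0 occurrence(s) of z with (x - y)
  => ( y * ( y + y ) ) >= 3
stmt 2: y := y - 6  -- replace 3 occurrence(s) of y with (y - 6)
  => ( ( y - 6 ) * ( ( y - 6 ) + ( y - 6 ) ) ) >= 3
stmt 1: y := y + z  -- replace 3 occurrence(s) of y with (y + z)
  => ( ( ( y + z ) - 6 ) * ( ( ( y + z ) - 6 ) + ( ( y + z ) - 6 ) ) ) >= 3

Answer: ( ( ( y + z ) - 6 ) * ( ( ( y + z ) - 6 ) + ( ( y + z ) - 6 ) ) ) >= 3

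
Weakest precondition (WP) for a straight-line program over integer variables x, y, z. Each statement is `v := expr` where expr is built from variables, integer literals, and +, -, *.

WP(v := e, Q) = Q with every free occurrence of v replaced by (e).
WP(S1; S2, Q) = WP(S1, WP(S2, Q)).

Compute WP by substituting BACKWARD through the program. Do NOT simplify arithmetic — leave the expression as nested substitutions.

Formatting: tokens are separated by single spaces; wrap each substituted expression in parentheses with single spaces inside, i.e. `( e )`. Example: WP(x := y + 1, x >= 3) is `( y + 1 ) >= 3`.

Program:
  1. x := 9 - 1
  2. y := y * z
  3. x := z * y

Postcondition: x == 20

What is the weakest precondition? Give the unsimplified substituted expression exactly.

Answer: ( z * ( y * z ) ) == 20

Derivation:
post: x == 20
stmt 3: x := z * y  -- replace 1 occurrence(s) of x with (z * y)
  => ( z * y ) == 20
stmt 2: y := y * z  -- replace 1 occurrence(s) of y with (y * z)
  => ( z * ( y * z ) ) == 20
stmt 1: x := 9 - 1  -- replace 0 occurrence(s) of x with (9 - 1)
  => ( z * ( y * z ) ) == 20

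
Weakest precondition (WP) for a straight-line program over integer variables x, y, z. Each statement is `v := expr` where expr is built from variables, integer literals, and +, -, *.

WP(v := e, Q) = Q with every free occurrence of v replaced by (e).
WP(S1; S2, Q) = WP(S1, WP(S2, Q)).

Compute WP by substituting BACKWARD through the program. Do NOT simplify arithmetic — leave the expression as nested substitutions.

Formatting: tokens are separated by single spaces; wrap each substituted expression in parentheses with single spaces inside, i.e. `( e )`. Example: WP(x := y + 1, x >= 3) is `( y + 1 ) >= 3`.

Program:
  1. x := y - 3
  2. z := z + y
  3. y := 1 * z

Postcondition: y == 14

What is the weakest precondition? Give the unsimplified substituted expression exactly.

post: y == 14
stmt 3: y := 1 * z  -- replace 1 occurrence(s) of y with (1 * z)
  => ( 1 * z ) == 14
stmt 2: z := z + y  -- replace 1 occurrence(s) of z with (z + y)
  => ( 1 * ( z + y ) ) == 14
stmt 1: x := y - 3  -- replace 0 occurrence(s) of x with (y - 3)
  => ( 1 * ( z + y ) ) == 14

Answer: ( 1 * ( z + y ) ) == 14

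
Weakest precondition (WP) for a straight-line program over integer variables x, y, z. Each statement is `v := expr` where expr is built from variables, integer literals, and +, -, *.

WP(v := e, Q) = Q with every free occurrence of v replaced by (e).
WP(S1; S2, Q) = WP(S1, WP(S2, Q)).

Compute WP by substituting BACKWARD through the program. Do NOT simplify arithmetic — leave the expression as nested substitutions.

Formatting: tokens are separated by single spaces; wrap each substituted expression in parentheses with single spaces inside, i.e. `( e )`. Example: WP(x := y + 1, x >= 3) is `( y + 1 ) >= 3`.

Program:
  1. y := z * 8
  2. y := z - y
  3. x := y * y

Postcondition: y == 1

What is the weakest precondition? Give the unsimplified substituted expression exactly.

Answer: ( z - ( z * 8 ) ) == 1

Derivation:
post: y == 1
stmt 3: x := y * y  -- replace 0 occurrence(s) of x with (y * y)
  => y == 1
stmt 2: y := z - y  -- replace 1 occurrence(s) of y with (z - y)
  => ( z - y ) == 1
stmt 1: y := z * 8  -- replace 1 occurrence(s) of y with (z * 8)
  => ( z - ( z * 8 ) ) == 1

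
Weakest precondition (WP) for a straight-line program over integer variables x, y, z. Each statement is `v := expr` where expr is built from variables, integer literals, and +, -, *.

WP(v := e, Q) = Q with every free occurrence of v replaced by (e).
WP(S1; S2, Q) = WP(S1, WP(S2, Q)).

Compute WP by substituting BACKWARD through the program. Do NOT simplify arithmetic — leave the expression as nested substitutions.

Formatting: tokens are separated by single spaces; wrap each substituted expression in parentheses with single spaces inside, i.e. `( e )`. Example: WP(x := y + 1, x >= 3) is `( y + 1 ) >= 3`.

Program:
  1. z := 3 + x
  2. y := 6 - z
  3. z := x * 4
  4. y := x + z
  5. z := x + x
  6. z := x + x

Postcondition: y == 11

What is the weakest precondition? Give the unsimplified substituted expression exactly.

post: y == 11
stmt 6: z := x + x  -- replace 0 occurrence(s) of z with (x + x)
  => y == 11
stmt 5: z := x + x  -- replace 0 occurrence(s) of z with (x + x)
  => y == 11
stmt 4: y := x + z  -- replace 1 occurrence(s) of y with (x + z)
  => ( x + z ) == 11
stmt 3: z := x * 4  -- replace 1 occurrence(s) of z with (x * 4)
  => ( x + ( x * 4 ) ) == 11
stmt 2: y := 6 - z  -- replace 0 occurrence(s) of y with (6 - z)
  => ( x + ( x * 4 ) ) == 11
stmt 1: z := 3 + x  -- replace 0 occurrence(s) of z with (3 + x)
  => ( x + ( x * 4 ) ) == 11

Answer: ( x + ( x * 4 ) ) == 11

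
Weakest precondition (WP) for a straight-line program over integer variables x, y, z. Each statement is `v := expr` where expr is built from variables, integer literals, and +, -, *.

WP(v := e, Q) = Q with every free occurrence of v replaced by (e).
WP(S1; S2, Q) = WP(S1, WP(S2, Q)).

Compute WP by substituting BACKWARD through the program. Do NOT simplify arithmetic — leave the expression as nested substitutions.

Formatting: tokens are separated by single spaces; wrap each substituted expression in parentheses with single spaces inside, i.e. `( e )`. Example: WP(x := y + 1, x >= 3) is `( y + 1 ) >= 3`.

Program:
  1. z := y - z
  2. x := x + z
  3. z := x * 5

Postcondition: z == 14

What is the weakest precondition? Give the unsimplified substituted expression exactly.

Answer: ( ( x + ( y - z ) ) * 5 ) == 14

Derivation:
post: z == 14
stmt 3: z := x * 5  -- replace 1 occurrence(s) of z with (x * 5)
  => ( x * 5 ) == 14
stmt 2: x := x + z  -- replace 1 occurrence(s) of x with (x + z)
  => ( ( x + z ) * 5 ) == 14
stmt 1: z := y - z  -- replace 1 occurrence(s) of z with (y - z)
  => ( ( x + ( y - z ) ) * 5 ) == 14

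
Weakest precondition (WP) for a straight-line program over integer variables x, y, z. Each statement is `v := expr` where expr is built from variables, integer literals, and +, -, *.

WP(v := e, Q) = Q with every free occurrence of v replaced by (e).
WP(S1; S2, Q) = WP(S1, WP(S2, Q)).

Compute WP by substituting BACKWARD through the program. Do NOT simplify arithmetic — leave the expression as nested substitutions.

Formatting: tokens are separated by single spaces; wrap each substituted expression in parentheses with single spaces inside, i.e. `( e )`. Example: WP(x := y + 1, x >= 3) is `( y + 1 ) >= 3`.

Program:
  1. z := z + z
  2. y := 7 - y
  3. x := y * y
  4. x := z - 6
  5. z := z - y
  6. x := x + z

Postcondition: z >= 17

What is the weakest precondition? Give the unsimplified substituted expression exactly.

Answer: ( ( z + z ) - ( 7 - y ) ) >= 17

Derivation:
post: z >= 17
stmt 6: x := x + z  -- replace 0 occurrence(s) of x with (x + z)
  => z >= 17
stmt 5: z := z - y  -- replace 1 occurrence(s) of z with (z - y)
  => ( z - y ) >= 17
stmt 4: x := z - 6  -- replace 0 occurrence(s) of x with (z - 6)
  => ( z - y ) >= 17
stmt 3: x := y * y  -- replace 0 occurrence(s) of x with (y * y)
  => ( z - y ) >= 17
stmt 2: y := 7 - y  -- replace 1 occurrence(s) of y with (7 - y)
  => ( z - ( 7 - y ) ) >= 17
stmt 1: z := z + z  -- replace 1 occurrence(s) of z with (z + z)
  => ( ( z + z ) - ( 7 - y ) ) >= 17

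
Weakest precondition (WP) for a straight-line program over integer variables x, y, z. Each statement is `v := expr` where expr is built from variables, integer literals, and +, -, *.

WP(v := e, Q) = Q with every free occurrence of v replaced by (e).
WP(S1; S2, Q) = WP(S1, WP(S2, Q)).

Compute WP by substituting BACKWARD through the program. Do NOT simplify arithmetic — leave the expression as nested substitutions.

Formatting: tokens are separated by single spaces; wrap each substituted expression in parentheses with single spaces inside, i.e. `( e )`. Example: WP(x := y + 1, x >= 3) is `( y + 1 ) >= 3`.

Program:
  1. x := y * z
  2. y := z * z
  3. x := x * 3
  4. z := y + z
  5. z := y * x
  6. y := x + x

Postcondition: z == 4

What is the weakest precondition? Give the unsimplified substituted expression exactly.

post: z == 4
stmt 6: y := x + x  -- replace 0 occurrence(s) of y with (x + x)
  => z == 4
stmt 5: z := y * x  -- replace 1 occurrence(s) of z with (y * x)
  => ( y * x ) == 4
stmt 4: z := y + z  -- replace 0 occurrence(s) of z with (y + z)
  => ( y * x ) == 4
stmt 3: x := x * 3  -- replace 1 occurrence(s) of x with (x * 3)
  => ( y * ( x * 3 ) ) == 4
stmt 2: y := z * z  -- replace 1 occurrence(s) of y with (z * z)
  => ( ( z * z ) * ( x * 3 ) ) == 4
stmt 1: x := y * z  -- replace 1 occurrence(s) of x with (y * z)
  => ( ( z * z ) * ( ( y * z ) * 3 ) ) == 4

Answer: ( ( z * z ) * ( ( y * z ) * 3 ) ) == 4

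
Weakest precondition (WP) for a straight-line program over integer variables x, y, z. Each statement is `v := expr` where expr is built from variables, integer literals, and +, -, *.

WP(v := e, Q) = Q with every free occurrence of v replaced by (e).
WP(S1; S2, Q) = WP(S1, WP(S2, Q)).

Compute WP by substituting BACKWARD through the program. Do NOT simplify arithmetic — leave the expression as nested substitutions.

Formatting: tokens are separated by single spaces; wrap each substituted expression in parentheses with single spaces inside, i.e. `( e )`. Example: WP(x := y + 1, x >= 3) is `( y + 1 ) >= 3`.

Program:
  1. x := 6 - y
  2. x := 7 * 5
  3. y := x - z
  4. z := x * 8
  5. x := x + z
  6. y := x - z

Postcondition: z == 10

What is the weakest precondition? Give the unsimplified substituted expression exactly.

Answer: ( ( 7 * 5 ) * 8 ) == 10

Derivation:
post: z == 10
stmt 6: y := x - z  -- replace 0 occurrence(s) of y with (x - z)
  => z == 10
stmt 5: x := x + z  -- replace 0 occurrence(s) of x with (x + z)
  => z == 10
stmt 4: z := x * 8  -- replace 1 occurrence(s) of z with (x * 8)
  => ( x * 8 ) == 10
stmt 3: y := x - z  -- replace 0 occurrence(s) of y with (x - z)
  => ( x * 8 ) == 10
stmt 2: x := 7 * 5  -- replace 1 occurrence(s) of x with (7 * 5)
  => ( ( 7 * 5 ) * 8 ) == 10
stmt 1: x := 6 - y  -- replace 0 occurrence(s) of x with (6 - y)
  => ( ( 7 * 5 ) * 8 ) == 10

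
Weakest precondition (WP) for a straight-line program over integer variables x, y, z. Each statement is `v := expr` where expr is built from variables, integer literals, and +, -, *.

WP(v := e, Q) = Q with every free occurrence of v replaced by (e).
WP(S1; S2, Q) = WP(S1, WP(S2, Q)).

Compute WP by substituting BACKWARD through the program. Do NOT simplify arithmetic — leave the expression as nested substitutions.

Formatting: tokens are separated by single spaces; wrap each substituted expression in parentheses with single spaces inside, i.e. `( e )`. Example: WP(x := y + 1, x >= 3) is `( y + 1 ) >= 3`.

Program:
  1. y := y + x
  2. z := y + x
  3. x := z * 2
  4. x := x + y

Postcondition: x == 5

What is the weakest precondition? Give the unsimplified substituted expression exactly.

post: x == 5
stmt 4: x := x + y  -- replace 1 occurrence(s) of x with (x + y)
  => ( x + y ) == 5
stmt 3: x := z * 2  -- replace 1 occurrence(s) of x with (z * 2)
  => ( ( z * 2 ) + y ) == 5
stmt 2: z := y + x  -- replace 1 occurrence(s) of z with (y + x)
  => ( ( ( y + x ) * 2 ) + y ) == 5
stmt 1: y := y + x  -- replace 2 occurrence(s) of y with (y + x)
  => ( ( ( ( y + x ) + x ) * 2 ) + ( y + x ) ) == 5

Answer: ( ( ( ( y + x ) + x ) * 2 ) + ( y + x ) ) == 5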